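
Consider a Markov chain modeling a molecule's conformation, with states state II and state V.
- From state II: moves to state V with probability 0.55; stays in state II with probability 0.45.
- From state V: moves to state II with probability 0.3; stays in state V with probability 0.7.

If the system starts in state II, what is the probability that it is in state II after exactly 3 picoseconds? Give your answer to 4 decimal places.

Propagate the distribution vector 3 picoseconds from state II.
After 0 picoseconds: (1.0000, 0.0000)
After 1 picosecond: (0.4500, 0.5500)
After 2 picoseconds: (0.3675, 0.6325)
After 3 picoseconds: (0.3551, 0.6449)
P(in state II after 3 picoseconds) = 0.3551

0.3551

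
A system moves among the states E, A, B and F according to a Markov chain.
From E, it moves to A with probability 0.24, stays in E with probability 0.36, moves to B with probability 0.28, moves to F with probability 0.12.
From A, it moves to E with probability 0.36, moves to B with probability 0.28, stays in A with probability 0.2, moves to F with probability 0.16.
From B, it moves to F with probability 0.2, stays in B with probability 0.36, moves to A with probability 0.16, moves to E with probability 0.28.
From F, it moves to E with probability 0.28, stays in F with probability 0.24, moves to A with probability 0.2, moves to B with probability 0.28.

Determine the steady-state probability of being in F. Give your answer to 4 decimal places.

Let the stationary distribution be π with π = πP and π_1 + π_2 + π_3 + π_4 = 1.
π_1 = 0.36·π_1 + 0.36·π_2 + 0.28·π_3 + 0.28·π_4
π_2 = 0.24·π_1 + 0.2·π_2 + 0.16·π_3 + 0.2·π_4
π_3 = 0.28·π_1 + 0.28·π_2 + 0.36·π_3 + 0.28·π_4
Solving with the normalization constraint gives π = (0.3218, 0.2007, 0.3043, 0.1732).
So the stationary probability of F is 0.1732.

0.1732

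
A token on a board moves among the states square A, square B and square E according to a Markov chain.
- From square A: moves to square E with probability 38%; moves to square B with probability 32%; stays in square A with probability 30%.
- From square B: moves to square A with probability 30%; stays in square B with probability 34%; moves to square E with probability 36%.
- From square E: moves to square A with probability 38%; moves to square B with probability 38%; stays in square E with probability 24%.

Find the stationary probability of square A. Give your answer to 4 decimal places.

0.3262

Let the stationary distribution be π with π = πP and π_1 + π_2 + π_3 = 1.
π_1 = 0.3·π_1 + 0.3·π_2 + 0.38·π_3
π_2 = 0.32·π_1 + 0.34·π_2 + 0.38·π_3
Solving with the normalization constraint gives π = (0.3262, 0.3466, 0.3273).
So the stationary probability of square A is 0.3262.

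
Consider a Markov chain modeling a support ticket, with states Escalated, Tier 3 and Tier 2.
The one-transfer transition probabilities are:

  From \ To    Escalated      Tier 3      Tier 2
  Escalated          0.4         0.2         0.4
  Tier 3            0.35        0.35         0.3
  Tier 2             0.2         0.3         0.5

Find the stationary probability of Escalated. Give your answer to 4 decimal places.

Let the stationary distribution be π with π = πP and π_1 + π_2 + π_3 = 1.
π_1 = 0.4·π_1 + 0.35·π_2 + 0.2·π_3
π_2 = 0.2·π_1 + 0.35·π_2 + 0.3·π_3
Solving with the normalization constraint gives π = (0.3032, 0.2839, 0.4129).
So the stationary probability of Escalated is 0.3032.

0.3032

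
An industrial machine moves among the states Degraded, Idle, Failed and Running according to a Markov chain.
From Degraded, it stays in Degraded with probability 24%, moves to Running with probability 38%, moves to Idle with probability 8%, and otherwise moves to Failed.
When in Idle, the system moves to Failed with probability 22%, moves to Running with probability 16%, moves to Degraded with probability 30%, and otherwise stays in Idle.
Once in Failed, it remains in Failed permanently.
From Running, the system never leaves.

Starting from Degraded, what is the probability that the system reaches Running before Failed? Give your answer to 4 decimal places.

0.5503

Let h(s) be the probability of absorption at Running starting from transient state s. Then h(Running) = 1 and h(Failed) = 0. By first-step analysis:
h(Degraded) = 0.24·h(Degraded) + 0.08·h(Idle) + 0.3·0 + 0.38·1
h(Idle) = 0.3·h(Degraded) + 0.32·h(Idle) + 0.22·0 + 0.16·1
Solving: h(Degraded) = 0.5503, h(Idle) = 0.4781.
Starting from Degraded, the probability is 0.5503.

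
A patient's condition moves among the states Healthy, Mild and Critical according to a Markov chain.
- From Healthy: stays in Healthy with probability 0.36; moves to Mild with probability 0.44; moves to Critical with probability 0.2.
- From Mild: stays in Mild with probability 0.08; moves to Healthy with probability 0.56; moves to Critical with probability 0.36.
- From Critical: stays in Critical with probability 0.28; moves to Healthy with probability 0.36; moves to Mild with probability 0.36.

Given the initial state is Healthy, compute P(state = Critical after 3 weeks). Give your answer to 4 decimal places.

0.2654

Propagate the distribution vector 3 weeks from Healthy.
After 0 weeks: (1.0000, 0.0000, 0.0000)
After 1 week: (0.3600, 0.4400, 0.2000)
After 2 weeks: (0.4480, 0.2656, 0.2864)
After 3 weeks: (0.4131, 0.3215, 0.2654)
P(in Critical after 3 weeks) = 0.2654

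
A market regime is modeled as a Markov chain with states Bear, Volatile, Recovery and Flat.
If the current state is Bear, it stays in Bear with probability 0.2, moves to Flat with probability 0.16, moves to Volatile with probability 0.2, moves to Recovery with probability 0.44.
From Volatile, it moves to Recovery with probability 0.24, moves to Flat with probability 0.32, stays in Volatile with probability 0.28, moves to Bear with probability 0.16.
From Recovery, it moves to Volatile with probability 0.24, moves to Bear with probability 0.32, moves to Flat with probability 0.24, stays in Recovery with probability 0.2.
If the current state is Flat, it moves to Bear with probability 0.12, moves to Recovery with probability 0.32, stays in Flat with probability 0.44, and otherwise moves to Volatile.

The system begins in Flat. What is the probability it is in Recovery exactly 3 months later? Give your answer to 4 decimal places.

Propagate the distribution vector 3 months from Flat.
After 0 months: (0.0000, 0.0000, 0.0000, 1.0000)
After 1 month: (0.1200, 0.1200, 0.3200, 0.4400)
After 2 months: (0.1984, 0.1872, 0.2864, 0.3280)
After 3 months: (0.2006, 0.2002, 0.2945, 0.3047)
P(in Recovery after 3 months) = 0.2945

0.2945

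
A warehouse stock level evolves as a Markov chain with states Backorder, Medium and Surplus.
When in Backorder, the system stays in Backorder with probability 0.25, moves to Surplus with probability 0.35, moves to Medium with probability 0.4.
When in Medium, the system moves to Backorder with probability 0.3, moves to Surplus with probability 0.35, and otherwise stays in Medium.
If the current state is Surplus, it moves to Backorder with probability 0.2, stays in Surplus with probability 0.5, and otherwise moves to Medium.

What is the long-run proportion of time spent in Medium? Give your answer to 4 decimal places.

0.3417

Let the stationary distribution be π with π = πP and π_1 + π_2 + π_3 = 1.
π_1 = 0.25·π_1 + 0.3·π_2 + 0.2·π_3
π_2 = 0.4·π_1 + 0.35·π_2 + 0.3·π_3
Solving with the normalization constraint gives π = (0.2465, 0.3417, 0.4118).
So the stationary probability of Medium is 0.3417.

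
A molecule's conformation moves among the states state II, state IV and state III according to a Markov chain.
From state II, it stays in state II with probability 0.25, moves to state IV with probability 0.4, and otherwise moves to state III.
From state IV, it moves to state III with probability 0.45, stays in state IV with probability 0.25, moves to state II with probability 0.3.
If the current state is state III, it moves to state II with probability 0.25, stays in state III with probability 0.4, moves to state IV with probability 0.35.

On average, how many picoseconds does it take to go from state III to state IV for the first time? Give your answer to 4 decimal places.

2.7586

Let t(s) be the expected number of picoseconds to first reach state IV from state s, with t(state IV) = 0. Conditioning on the first picosecond:
t(state II) = 1 + 0.25·t(state II) + 0.35·t(state III)
t(state III) = 1 + 0.25·t(state II) + 0.4·t(state III)
Solving: t(state II) = 2.6207, t(state III) = 2.7586.
Expected picoseconds from state III to state IV: 2.7586.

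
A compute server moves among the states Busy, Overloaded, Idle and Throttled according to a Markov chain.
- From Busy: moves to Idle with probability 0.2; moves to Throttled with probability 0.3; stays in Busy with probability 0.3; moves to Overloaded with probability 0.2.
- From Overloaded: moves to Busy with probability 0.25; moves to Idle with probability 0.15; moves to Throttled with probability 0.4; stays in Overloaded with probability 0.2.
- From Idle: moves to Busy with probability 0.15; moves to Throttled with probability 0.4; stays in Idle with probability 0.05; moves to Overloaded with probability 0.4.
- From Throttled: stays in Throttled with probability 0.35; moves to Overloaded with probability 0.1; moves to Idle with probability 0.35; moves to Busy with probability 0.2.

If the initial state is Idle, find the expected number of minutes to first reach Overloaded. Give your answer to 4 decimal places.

3.9712

Let t(s) be the expected number of minutes to first reach Overloaded from state s, with t(Overloaded) = 0. Conditioning on the first minute:
t(Busy) = 1 + 0.3·t(Busy) + 0.2·t(Idle) + 0.3·t(Throttled)
t(Idle) = 1 + 0.15·t(Busy) + 0.05·t(Idle) + 0.4·t(Throttled)
t(Throttled) = 1 + 0.2·t(Busy) + 0.35·t(Idle) + 0.35·t(Throttled)
Solving: t(Busy) = 4.7677, t(Idle) = 3.9712, t(Throttled) = 5.1438.
Expected minutes from Idle to Overloaded: 3.9712.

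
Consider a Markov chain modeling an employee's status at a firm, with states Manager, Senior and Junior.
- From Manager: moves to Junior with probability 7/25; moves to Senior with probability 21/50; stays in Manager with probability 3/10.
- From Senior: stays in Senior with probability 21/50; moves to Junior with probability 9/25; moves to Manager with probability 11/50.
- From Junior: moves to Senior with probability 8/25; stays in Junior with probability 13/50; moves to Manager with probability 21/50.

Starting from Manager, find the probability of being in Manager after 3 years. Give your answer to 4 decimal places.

Propagate the distribution vector 3 years from Manager.
After 0 years: (1.0000, 0.0000, 0.0000)
After 1 year: (0.3000, 0.4200, 0.2800)
After 2 years: (0.3000, 0.3920, 0.3080)
After 3 years: (0.3056, 0.3892, 0.3052)
P(in Manager after 3 years) = 0.3056

0.3056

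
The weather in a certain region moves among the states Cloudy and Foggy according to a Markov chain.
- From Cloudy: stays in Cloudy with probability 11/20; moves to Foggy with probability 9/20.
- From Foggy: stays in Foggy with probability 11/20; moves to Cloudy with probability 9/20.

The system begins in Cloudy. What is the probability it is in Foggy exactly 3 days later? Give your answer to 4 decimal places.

0.4995

Propagate the distribution vector 3 days from Cloudy.
After 0 days: (1.0000, 0.0000)
After 1 day: (0.5500, 0.4500)
After 2 days: (0.5050, 0.4950)
After 3 days: (0.5005, 0.4995)
P(in Foggy after 3 days) = 0.4995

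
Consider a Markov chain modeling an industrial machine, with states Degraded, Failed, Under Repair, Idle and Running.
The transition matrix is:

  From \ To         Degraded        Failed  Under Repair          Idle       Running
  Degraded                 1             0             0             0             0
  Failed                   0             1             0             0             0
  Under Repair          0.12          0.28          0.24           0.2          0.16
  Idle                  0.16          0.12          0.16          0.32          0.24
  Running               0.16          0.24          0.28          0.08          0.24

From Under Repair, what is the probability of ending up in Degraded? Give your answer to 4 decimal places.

Let h(s) be the probability of absorption at Degraded starting from transient state s. Then h(Degraded) = 1 and h(Failed) = 0. By first-step analysis:
h(Under Repair) = 0.12·1 + 0.28·0 + 0.24·h(Under Repair) + 0.2·h(Idle) + 0.16·h(Running)
h(Idle) = 0.16·1 + 0.12·0 + 0.16·h(Under Repair) + 0.32·h(Idle) + 0.24·h(Running)
h(Running) = 0.16·1 + 0.24·0 + 0.28·h(Under Repair) + 0.08·h(Idle) + 0.24·h(Running)
Solving: h(Under Repair) = 0.3610, h(Idle) = 0.4585, h(Running) = 0.3918.
Starting from Under Repair, the probability is 0.3610.

0.3610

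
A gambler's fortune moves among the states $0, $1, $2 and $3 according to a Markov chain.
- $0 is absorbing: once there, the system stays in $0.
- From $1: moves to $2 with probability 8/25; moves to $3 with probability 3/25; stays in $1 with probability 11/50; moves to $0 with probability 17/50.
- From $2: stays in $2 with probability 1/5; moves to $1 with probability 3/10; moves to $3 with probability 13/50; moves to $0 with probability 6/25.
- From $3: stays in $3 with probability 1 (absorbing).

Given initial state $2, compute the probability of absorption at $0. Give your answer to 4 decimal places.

Let h(s) be the probability of absorption at $0 starting from transient state s. Then h($0) = 1 and h($3) = 0. By first-step analysis:
h($1) = 0.34·1 + 0.22·h($1) + 0.32·h($2) + 0.12·0
h($2) = 0.24·1 + 0.3·h($1) + 0.2·h($2) + 0.26·0
Solving: h($1) = 0.6606, h($2) = 0.5477.
Starting from $2, the probability is 0.5477.

0.5477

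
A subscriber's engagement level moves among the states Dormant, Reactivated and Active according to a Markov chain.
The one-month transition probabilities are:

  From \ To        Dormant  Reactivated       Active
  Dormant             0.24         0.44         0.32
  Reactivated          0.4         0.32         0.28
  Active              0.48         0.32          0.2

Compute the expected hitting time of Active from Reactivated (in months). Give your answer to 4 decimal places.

Let t(s) be the expected number of months to first reach Active from state s, with t(Active) = 0. Conditioning on the first month:
t(Dormant) = 1 + 0.24·t(Dormant) + 0.44·t(Reactivated)
t(Reactivated) = 1 + 0.4·t(Dormant) + 0.32·t(Reactivated)
Solving: t(Dormant) = 3.2864, t(Reactivated) = 3.4038.
Expected months from Reactivated to Active: 3.4038.

3.4038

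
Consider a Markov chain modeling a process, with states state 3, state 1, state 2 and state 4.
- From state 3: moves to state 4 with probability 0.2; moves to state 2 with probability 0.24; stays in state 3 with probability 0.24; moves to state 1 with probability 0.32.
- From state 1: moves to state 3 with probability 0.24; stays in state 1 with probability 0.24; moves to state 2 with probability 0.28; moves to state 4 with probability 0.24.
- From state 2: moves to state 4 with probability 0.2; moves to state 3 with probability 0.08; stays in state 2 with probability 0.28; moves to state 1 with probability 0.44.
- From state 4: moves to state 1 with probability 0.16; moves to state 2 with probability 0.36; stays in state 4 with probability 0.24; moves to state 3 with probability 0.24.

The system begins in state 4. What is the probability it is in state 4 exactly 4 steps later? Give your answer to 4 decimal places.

Propagate the distribution vector 4 steps from state 4.
After 0 steps: (0.0000, 0.0000, 0.0000, 1.0000)
After 1 step: (0.2400, 0.1600, 0.3600, 0.2400)
After 2 steps: (0.1824, 0.3120, 0.2896, 0.2160)
After 3 steps: (0.1937, 0.2952, 0.2900, 0.2211)
After 4 steps: (0.1936, 0.2958, 0.2899, 0.2207)
P(in state 4 after 4 steps) = 0.2207

0.2207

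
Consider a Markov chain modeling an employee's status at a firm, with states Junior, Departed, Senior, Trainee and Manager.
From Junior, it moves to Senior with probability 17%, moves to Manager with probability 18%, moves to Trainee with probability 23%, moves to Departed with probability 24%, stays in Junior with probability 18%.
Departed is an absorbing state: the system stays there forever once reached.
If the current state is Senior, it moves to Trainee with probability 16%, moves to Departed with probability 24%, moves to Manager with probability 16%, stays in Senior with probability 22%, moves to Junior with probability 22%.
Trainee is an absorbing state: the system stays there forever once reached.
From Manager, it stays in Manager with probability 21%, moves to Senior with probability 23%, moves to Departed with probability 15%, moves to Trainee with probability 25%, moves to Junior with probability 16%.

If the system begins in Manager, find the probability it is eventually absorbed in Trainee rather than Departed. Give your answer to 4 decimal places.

Let h(s) be the probability of absorption at Trainee starting from transient state s. Then h(Trainee) = 1 and h(Departed) = 0. By first-step analysis:
h(Junior) = 0.18·h(Junior) + 0.24·0 + 0.17·h(Senior) + 0.23·1 + 0.18·h(Manager)
h(Senior) = 0.22·h(Junior) + 0.24·0 + 0.22·h(Senior) + 0.16·1 + 0.16·h(Manager)
h(Manager) = 0.16·h(Junior) + 0.15·0 + 0.23·h(Senior) + 0.25·1 + 0.21·h(Manager)
Solving: h(Junior) = 0.4962, h(Senior) = 0.4580, h(Manager) = 0.5503.
Starting from Manager, the probability is 0.5503.

0.5503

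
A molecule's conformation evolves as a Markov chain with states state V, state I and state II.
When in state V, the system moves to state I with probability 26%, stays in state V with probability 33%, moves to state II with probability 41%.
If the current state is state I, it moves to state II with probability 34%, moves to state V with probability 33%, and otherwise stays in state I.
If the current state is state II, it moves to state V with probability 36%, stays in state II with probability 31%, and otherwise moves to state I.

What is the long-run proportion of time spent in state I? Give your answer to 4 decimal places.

Let the stationary distribution be π with π = πP and π_1 + π_2 + π_3 = 1.
π_1 = 0.33·π_1 + 0.33·π_2 + 0.36·π_3
π_2 = 0.26·π_1 + 0.33·π_2 + 0.33·π_3
Solving with the normalization constraint gives π = (0.3406, 0.3062, 0.3532).
So the stationary probability of state I is 0.3062.

0.3062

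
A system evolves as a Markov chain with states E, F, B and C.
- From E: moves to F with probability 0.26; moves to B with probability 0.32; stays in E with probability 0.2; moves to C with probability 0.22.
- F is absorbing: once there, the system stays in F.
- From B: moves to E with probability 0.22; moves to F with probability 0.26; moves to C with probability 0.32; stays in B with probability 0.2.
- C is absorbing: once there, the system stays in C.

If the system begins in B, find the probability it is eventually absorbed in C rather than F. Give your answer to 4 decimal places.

0.5344

Let h(s) be the probability of absorption at C starting from transient state s. Then h(C) = 1 and h(F) = 0. By first-step analysis:
h(E) = 0.2·h(E) + 0.26·0 + 0.32·h(B) + 0.22·1
h(B) = 0.22·h(E) + 0.26·0 + 0.2·h(B) + 0.32·1
Solving: h(E) = 0.4888, h(B) = 0.5344.
Starting from B, the probability is 0.5344.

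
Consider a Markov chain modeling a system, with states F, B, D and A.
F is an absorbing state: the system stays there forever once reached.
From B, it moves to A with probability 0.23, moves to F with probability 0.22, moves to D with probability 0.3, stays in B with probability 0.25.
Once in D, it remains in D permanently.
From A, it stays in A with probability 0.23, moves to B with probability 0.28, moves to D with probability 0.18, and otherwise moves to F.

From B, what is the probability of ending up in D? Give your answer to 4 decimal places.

Let h(s) be the probability of absorption at D starting from transient state s. Then h(D) = 1 and h(F) = 0. By first-step analysis:
h(B) = 0.22·0 + 0.25·h(B) + 0.3·1 + 0.23·h(A)
h(A) = 0.31·0 + 0.28·h(B) + 0.18·1 + 0.23·h(A)
Solving: h(B) = 0.5309, h(A) = 0.4268.
Starting from B, the probability is 0.5309.

0.5309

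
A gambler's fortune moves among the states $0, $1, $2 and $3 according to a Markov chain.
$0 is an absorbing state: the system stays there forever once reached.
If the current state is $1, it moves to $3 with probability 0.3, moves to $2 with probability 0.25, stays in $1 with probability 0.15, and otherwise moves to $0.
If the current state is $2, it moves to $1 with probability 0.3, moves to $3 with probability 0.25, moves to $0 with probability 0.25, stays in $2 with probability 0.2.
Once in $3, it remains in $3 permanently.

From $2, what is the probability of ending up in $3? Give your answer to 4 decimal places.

Let h(s) be the probability of absorption at $3 starting from transient state s. Then h($3) = 1 and h($0) = 0. By first-step analysis:
h($1) = 0.3·0 + 0.15·h($1) + 0.25·h($2) + 0.3·1
h($2) = 0.25·0 + 0.3·h($1) + 0.2·h($2) + 0.25·1
Solving: h($1) = 0.5000, h($2) = 0.5000.
Starting from $2, the probability is 0.5000.

0.5000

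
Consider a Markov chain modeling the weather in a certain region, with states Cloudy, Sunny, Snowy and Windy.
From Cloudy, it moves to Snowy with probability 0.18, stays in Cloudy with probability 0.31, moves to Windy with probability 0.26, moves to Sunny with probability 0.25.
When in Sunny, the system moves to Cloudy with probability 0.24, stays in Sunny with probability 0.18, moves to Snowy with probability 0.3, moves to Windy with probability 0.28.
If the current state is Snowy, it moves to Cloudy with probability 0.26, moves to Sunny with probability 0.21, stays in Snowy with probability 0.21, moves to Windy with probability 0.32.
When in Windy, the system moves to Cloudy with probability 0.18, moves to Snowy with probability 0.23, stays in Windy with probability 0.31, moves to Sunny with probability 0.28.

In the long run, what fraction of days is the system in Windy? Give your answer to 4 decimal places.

Let the stationary distribution be π with π = πP and π_1 + π_2 + π_3 + π_4 = 1.
π_1 = 0.31·π_1 + 0.24·π_2 + 0.26·π_3 + 0.18·π_4
π_2 = 0.25·π_1 + 0.18·π_2 + 0.21·π_3 + 0.28·π_4
π_3 = 0.18·π_1 + 0.3·π_2 + 0.21·π_3 + 0.23·π_4
Solving with the normalization constraint gives π = (0.2441, 0.2333, 0.2295, 0.2931).
So the stationary probability of Windy is 0.2931.

0.2931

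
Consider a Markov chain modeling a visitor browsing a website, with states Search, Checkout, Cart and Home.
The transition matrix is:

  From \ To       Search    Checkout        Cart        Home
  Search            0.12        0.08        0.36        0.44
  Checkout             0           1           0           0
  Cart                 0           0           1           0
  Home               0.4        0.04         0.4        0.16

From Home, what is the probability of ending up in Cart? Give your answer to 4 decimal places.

Let h(s) be the probability of absorption at Cart starting from transient state s. Then h(Cart) = 1 and h(Checkout) = 0. By first-step analysis:
h(Search) = 0.12·h(Search) + 0.08·0 + 0.36·1 + 0.44·h(Home)
h(Home) = 0.4·h(Search) + 0.04·0 + 0.4·1 + 0.16·h(Home)
Solving: h(Search) = 0.8494, h(Home) = 0.8807.
Starting from Home, the probability is 0.8807.

0.8807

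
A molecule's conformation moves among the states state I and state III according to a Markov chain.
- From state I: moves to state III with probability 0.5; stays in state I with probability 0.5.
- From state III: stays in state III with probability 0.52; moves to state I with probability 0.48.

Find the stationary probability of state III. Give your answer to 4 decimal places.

Let the stationary distribution be π with π = πP and π_1 + π_2 = 1.
π_1 = 0.5·π_1 + 0.48·π_2
Solving with the normalization constraint gives π = (0.4898, 0.5102).
So the stationary probability of state III is 0.5102.

0.5102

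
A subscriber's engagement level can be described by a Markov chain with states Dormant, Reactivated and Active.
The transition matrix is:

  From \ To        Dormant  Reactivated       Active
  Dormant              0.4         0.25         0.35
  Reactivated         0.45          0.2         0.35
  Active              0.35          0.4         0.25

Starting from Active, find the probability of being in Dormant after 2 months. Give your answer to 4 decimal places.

0.4075

Sum over the intermediate state after 1 month:
P = P(Active→Dormant)·P(Dormant→Dormant) + P(Active→Reactivated)·P(Reactivated→Dormant) + P(Active→Active)·P(Active→Dormant)
  = 0.35×0.4 + 0.4×0.45 + 0.25×0.35
  = 0.1400 + 0.1800 + 0.0875 = 0.4075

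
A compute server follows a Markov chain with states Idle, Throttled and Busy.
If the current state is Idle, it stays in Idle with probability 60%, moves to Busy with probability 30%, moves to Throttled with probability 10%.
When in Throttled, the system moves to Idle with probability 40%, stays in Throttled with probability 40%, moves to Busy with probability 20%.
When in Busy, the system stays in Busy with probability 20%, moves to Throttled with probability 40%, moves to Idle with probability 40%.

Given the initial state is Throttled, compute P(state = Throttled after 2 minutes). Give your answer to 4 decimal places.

0.2800

Sum over the intermediate state after 1 minute:
P = P(Throttled→Idle)·P(Idle→Throttled) + P(Throttled→Throttled)·P(Throttled→Throttled) + P(Throttled→Busy)·P(Busy→Throttled)
  = 0.4×0.1 + 0.4×0.4 + 0.2×0.4
  = 0.0400 + 0.1600 + 0.0800 = 0.2800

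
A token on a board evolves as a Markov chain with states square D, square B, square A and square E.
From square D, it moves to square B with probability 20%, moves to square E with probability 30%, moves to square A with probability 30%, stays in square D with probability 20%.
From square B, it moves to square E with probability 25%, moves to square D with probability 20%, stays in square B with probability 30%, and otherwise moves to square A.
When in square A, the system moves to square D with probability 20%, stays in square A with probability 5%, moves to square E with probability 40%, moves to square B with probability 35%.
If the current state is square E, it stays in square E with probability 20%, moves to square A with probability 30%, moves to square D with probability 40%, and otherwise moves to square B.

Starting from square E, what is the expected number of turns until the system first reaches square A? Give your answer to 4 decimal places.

3.4266

Let t(s) be the expected number of turns to first reach square A from state s, with t(square A) = 0. Conditioning on the first turn:
t(square D) = 1 + 0.2·t(square D) + 0.2·t(square B) + 0.3·t(square E)
t(square B) = 1 + 0.2·t(square D) + 0.3·t(square B) + 0.25·t(square E)
t(square E) = 1 + 0.4·t(square D) + 0.1·t(square B) + 0.2·t(square E)
Solving: t(square D) = 3.4441, t(square B) = 3.6364, t(square E) = 3.4266.
Expected turns from square E to square A: 3.4266.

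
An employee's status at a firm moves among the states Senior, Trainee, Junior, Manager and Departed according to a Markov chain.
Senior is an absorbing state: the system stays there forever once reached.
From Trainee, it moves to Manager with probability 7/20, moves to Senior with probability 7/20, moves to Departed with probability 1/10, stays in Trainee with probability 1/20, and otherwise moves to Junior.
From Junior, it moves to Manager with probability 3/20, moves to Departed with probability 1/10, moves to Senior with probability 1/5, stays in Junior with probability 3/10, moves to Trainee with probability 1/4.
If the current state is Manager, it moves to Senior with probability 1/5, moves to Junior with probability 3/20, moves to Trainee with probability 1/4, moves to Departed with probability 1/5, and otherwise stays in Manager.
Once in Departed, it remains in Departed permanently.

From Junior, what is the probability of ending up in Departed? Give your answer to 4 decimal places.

0.3420

Let h(s) be the probability of absorption at Departed starting from transient state s. Then h(Departed) = 1 and h(Senior) = 0. By first-step analysis:
h(Trainee) = 0.35·0 + 0.05·h(Trainee) + 0.15·h(Junior) + 0.35·h(Manager) + 0.1·1
h(Junior) = 0.2·0 + 0.25·h(Trainee) + 0.3·h(Junior) + 0.15·h(Manager) + 0.1·1
h(Manager) = 0.2·0 + 0.25·h(Trainee) + 0.15·h(Junior) + 0.2·h(Manager) + 0.2·1
Solving: h(Trainee) = 0.3108, h(Junior) = 0.3420, h(Manager) = 0.4112.
Starting from Junior, the probability is 0.3420.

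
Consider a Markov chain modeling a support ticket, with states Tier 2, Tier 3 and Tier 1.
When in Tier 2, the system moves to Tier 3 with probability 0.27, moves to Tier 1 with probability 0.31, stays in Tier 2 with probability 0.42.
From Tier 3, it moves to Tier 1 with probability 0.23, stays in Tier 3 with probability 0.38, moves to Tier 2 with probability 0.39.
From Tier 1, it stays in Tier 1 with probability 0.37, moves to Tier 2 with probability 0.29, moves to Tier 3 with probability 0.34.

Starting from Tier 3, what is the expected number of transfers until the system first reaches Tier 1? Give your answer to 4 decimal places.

3.8144

Let t(s) be the expected number of transfers to first reach Tier 1 from state s, with t(Tier 1) = 0. Conditioning on the first transfer:
t(Tier 2) = 1 + 0.42·t(Tier 2) + 0.27·t(Tier 3)
t(Tier 3) = 1 + 0.39·t(Tier 2) + 0.38·t(Tier 3)
Solving: t(Tier 2) = 3.4998, t(Tier 3) = 3.8144.
Expected transfers from Tier 3 to Tier 1: 3.8144.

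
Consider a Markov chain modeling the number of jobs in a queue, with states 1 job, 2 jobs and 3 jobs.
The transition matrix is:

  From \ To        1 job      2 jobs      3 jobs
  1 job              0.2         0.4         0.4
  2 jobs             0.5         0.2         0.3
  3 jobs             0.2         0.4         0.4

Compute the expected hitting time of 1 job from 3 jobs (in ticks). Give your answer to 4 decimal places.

Let t(s) be the expected number of ticks to first reach 1 job from state s, with t(1 job) = 0. Conditioning on the first tick:
t(2 jobs) = 1 + 0.2·t(2 jobs) + 0.3·t(3 jobs)
t(3 jobs) = 1 + 0.4·t(2 jobs) + 0.4·t(3 jobs)
Solving: t(2 jobs) = 2.5000, t(3 jobs) = 3.3333.
Expected ticks from 3 jobs to 1 job: 3.3333.

3.3333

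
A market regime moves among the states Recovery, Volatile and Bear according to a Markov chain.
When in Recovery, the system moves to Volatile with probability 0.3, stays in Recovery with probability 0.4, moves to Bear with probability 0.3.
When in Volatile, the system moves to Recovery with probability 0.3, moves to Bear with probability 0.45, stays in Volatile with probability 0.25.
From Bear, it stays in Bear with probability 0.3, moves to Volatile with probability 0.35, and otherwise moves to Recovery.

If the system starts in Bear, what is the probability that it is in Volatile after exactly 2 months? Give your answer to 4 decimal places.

0.2975

Sum over the intermediate state after 1 month:
P = P(Bear→Recovery)·P(Recovery→Volatile) + P(Bear→Volatile)·P(Volatile→Volatile) + P(Bear→Bear)·P(Bear→Volatile)
  = 0.35×0.3 + 0.35×0.25 + 0.3×0.35
  = 0.1050 + 0.0875 + 0.1050 = 0.2975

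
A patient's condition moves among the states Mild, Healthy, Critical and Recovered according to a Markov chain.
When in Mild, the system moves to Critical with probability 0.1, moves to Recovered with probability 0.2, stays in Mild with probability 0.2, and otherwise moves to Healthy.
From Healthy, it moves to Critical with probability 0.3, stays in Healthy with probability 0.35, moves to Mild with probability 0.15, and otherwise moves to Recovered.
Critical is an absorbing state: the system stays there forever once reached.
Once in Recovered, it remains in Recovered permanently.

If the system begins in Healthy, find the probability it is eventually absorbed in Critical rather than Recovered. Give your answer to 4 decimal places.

0.5730

Let h(s) be the probability of absorption at Critical starting from transient state s. Then h(Critical) = 1 and h(Recovered) = 0. By first-step analysis:
h(Mild) = 0.2·h(Mild) + 0.5·h(Healthy) + 0.1·1 + 0.2·0
h(Healthy) = 0.15·h(Mild) + 0.35·h(Healthy) + 0.3·1 + 0.2·0
Solving: h(Mild) = 0.4831, h(Healthy) = 0.5730.
Starting from Healthy, the probability is 0.5730.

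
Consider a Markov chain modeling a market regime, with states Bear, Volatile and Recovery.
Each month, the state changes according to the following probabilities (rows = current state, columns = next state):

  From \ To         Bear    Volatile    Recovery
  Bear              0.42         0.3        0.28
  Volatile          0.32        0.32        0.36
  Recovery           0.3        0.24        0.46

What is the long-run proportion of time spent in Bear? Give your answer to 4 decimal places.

0.3474

Let the stationary distribution be π with π = πP and π_1 + π_2 + π_3 = 1.
π_1 = 0.42·π_1 + 0.32·π_2 + 0.3·π_3
π_2 = 0.3·π_1 + 0.32·π_2 + 0.24·π_3
Solving with the normalization constraint gives π = (0.3474, 0.2835, 0.3691).
So the stationary probability of Bear is 0.3474.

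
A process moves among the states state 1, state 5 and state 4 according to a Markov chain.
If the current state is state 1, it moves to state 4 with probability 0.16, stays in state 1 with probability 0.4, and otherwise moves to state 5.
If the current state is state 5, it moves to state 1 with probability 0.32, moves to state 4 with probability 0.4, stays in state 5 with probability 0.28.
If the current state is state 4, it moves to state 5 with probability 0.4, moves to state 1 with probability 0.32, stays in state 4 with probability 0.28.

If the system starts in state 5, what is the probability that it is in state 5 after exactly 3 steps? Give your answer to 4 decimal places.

Propagate the distribution vector 3 steps from state 5.
After 0 steps: (0.0000, 1.0000, 0.0000)
After 1 step: (0.3200, 0.2800, 0.4000)
After 2 steps: (0.3456, 0.3792, 0.2752)
After 3 steps: (0.3476, 0.3683, 0.2840)
P(in state 5 after 3 steps) = 0.3683

0.3683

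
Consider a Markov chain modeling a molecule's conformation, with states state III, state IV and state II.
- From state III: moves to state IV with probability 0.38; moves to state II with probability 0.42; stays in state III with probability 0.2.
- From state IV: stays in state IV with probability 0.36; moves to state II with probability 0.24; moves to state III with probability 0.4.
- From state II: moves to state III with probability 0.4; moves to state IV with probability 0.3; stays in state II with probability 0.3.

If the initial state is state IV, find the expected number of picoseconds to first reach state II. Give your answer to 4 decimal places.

3.3333

Let t(s) be the expected number of picoseconds to first reach state II from state s, with t(state II) = 0. Conditioning on the first picosecond:
t(state III) = 1 + 0.2·t(state III) + 0.38·t(state IV)
t(state IV) = 1 + 0.4·t(state III) + 0.36·t(state IV)
Solving: t(state III) = 2.8333, t(state IV) = 3.3333.
Expected picoseconds from state IV to state II: 3.3333.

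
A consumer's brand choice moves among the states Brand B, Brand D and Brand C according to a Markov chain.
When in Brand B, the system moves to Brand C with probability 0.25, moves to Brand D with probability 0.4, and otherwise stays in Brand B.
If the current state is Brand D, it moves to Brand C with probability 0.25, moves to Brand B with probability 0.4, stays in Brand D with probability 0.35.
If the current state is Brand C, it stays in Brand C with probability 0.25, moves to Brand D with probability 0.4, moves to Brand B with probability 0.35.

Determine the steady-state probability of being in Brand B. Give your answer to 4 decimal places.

0.3690

Let the stationary distribution be π with π = πP and π_1 + π_2 + π_3 = 1.
π_1 = 0.35·π_1 + 0.4·π_2 + 0.35·π_3
π_2 = 0.4·π_1 + 0.35·π_2 + 0.4·π_3
Solving with the normalization constraint gives π = (0.3690, 0.3810, 0.2500).
So the stationary probability of Brand B is 0.3690.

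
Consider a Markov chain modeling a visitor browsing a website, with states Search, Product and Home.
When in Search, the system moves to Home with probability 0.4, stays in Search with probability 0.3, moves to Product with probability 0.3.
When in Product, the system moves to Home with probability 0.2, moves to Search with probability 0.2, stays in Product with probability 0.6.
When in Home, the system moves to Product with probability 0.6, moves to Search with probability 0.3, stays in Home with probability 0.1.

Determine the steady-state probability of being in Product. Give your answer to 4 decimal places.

0.5258

Let the stationary distribution be π with π = πP and π_1 + π_2 + π_3 = 1.
π_1 = 0.3·π_1 + 0.2·π_2 + 0.3·π_3
π_2 = 0.3·π_1 + 0.6·π_2 + 0.6·π_3
Solving with the normalization constraint gives π = (0.2474, 0.5258, 0.2268).
So the stationary probability of Product is 0.5258.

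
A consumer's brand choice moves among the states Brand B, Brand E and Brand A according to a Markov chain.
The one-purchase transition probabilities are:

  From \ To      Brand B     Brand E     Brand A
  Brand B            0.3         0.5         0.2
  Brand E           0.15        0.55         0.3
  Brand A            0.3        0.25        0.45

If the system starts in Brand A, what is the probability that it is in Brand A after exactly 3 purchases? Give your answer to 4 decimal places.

0.3244

Propagate the distribution vector 3 purchases from Brand A.
After 0 purchases: (0.0000, 0.0000, 1.0000)
After 1 purchase: (0.3000, 0.2500, 0.4500)
After 2 purchases: (0.2625, 0.4000, 0.3375)
After 3 purchases: (0.2400, 0.4356, 0.3244)
P(in Brand A after 3 purchases) = 0.3244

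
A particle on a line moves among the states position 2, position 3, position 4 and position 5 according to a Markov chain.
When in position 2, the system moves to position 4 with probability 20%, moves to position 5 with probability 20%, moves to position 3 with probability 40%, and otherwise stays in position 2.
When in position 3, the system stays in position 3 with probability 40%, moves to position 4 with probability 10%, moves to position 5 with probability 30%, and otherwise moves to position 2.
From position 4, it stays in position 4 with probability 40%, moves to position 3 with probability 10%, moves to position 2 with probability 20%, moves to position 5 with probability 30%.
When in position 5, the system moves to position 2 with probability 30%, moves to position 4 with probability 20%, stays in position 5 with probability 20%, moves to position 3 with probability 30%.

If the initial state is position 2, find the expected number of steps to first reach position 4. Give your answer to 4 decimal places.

6.1585

Let t(s) be the expected number of steps to first reach position 4 from state s, with t(position 4) = 0. Conditioning on the first step:
t(position 2) = 1 + 0.2·t(position 2) + 0.4·t(position 3) + 0.2·t(position 5)
t(position 3) = 1 + 0.2·t(position 2) + 0.4·t(position 3) + 0.3·t(position 5)
t(position 5) = 1 + 0.3·t(position 2) + 0.3·t(position 3) + 0.2·t(position 5)
Solving: t(position 2) = 6.1585, t(position 3) = 6.7683, t(position 5) = 6.0976.
Expected steps from position 2 to position 4: 6.1585.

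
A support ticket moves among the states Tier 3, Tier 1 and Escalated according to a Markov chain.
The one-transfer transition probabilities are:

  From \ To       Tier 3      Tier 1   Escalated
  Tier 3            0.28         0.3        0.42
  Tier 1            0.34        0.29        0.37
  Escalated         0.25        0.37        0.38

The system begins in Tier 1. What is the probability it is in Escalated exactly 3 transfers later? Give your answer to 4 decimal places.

Propagate the distribution vector 3 transfers from Tier 1.
After 0 transfers: (0.0000, 1.0000, 0.0000)
After 1 transfer: (0.3400, 0.2900, 0.3700)
After 2 transfers: (0.2863, 0.3230, 0.3907)
After 3 transfers: (0.2877, 0.3241, 0.3882)
P(in Escalated after 3 transfers) = 0.3882

0.3882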